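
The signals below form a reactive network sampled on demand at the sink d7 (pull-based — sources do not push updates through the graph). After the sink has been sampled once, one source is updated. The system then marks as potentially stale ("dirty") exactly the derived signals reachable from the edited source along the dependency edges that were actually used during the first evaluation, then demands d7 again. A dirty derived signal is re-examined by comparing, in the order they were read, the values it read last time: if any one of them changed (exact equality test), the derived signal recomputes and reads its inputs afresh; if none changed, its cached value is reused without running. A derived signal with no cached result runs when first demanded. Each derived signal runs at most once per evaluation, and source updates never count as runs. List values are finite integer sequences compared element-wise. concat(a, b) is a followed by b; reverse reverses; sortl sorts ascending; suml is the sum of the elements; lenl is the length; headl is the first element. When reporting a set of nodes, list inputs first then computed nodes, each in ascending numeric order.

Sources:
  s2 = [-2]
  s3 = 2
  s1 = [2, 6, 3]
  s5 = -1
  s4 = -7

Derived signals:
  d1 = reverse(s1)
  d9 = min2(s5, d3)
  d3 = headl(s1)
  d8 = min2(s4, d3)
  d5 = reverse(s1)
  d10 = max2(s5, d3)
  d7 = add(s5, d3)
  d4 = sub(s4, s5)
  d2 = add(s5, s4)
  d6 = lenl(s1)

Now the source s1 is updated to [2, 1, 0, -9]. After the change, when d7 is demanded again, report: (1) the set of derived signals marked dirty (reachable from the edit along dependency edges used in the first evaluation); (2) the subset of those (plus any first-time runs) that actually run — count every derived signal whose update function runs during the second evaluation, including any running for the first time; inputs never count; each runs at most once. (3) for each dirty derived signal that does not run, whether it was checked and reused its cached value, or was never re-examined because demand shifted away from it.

Dirty set: d3, d7.
Run set: d3 (1 run).
Re-examined without running (cache reused): d7.
The important point: d3 recomputes to an identical value, and the output ends up unchanged.

Initial pass — values computed on the first demand:
  d3 = headl([2, 6, 3]) = 2
  d7 = add(-1, 2) = 1

Second demand — change propagation:
  d3: re-runs because s1 [2, 6, 3]->[2, 1, 0, -9]; new result 2 (unchanged).
  d7: re-examined; everything it read last time is the same (s5 unchanged, d3 unchanged) — cache 1 kept, no run.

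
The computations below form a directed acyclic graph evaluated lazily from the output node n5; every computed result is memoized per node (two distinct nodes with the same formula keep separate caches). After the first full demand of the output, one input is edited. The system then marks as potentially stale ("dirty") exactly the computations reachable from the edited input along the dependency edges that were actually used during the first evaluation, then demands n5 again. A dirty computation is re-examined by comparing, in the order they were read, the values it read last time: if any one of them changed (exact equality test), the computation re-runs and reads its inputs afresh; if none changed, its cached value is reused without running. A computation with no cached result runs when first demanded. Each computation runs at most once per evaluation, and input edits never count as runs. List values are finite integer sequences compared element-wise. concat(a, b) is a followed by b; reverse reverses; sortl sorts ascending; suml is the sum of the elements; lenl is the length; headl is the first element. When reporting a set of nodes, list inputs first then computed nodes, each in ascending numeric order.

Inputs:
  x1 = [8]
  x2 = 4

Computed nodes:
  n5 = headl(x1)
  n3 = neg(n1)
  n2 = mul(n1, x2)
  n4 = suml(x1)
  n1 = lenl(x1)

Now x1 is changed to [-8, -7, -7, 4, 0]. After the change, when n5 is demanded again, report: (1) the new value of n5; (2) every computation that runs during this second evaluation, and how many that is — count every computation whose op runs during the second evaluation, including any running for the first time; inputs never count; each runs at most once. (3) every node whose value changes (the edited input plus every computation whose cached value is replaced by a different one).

Demanding n5 again yields -8.
1 computations run: n5.
The nodes whose values change: x1, n5.

First demand of the output computes:
  n5 = headl([8]) = 8

After the edit, cleaning proceeds:
  n5: a read changed (x1 [8]->[-8, -7, -7, 4, 0]) — executes, giving -8.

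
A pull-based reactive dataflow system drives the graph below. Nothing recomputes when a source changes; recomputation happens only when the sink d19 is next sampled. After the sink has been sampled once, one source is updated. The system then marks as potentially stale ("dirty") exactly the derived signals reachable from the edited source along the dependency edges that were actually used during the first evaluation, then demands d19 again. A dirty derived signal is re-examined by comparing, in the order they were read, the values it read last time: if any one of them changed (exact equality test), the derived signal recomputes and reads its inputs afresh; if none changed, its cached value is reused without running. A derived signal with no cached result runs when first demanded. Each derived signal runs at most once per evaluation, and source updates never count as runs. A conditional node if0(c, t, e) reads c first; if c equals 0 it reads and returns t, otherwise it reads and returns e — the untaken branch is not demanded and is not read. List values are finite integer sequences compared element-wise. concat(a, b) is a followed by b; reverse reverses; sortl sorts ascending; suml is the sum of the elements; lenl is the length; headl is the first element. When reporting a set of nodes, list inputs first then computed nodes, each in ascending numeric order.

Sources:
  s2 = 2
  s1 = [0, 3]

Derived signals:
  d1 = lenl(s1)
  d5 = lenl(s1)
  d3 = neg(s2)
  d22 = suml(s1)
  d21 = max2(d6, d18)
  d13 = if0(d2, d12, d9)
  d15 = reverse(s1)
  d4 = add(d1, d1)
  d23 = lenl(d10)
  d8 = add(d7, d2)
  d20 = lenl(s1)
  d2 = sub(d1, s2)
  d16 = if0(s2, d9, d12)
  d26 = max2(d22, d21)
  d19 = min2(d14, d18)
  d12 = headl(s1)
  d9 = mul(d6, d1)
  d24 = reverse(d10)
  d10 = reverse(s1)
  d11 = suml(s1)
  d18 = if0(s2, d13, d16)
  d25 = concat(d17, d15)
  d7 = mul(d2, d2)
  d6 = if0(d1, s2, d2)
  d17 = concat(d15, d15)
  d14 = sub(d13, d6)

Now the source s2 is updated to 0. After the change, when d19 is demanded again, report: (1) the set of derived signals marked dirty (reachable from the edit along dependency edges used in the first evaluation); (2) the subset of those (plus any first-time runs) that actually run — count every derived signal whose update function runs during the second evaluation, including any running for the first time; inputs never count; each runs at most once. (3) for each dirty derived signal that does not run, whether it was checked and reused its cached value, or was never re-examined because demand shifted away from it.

First evaluation (everything demanded from the output):
  d1 = lenl([0, 3]) = 2
  d2 = sub(2, 2) = 0
  d6 = if0(d1=2 -> else branch d2) = 0
  d12 = headl([0, 3]) = 0
  d13 = if0(d2=0 -> then branch d12) = 0
  d14 = sub(0, 0) = 0
  d16 = if0(s2=2 -> else branch d12) = 0
  d18 = if0(s2=2 -> else branch d16) = 0
  d19 = min2(0, 0) = 0

Propagation after the edit:
  d2: runs — s2 2->0; result 2.
  d6: runs — d2 0->2; result 2.
  d9: demanded for the first time — runs, produces 4.
  d13: runs — d2 0->2; result 4.
  d14: runs — d13 0->4; d6 0->2; result 2.
  d16: marked dirty but never re-examined — demand shifted away from it.
  d18: runs — s2 2->0; result 4.
  d19: runs — d14 0->2; d18 0->4; result 2.

Key observation: a condition flipped, so demand moved to the other branch — d16 is never re-examined.

Marked dirty: d2, d6, d13, d14, d16, d18, d19.
Derived signals that run: d2, d6, d9, d13, d14, d18, d19 — 7 in total.
Never re-examined (demand shifted away): d16.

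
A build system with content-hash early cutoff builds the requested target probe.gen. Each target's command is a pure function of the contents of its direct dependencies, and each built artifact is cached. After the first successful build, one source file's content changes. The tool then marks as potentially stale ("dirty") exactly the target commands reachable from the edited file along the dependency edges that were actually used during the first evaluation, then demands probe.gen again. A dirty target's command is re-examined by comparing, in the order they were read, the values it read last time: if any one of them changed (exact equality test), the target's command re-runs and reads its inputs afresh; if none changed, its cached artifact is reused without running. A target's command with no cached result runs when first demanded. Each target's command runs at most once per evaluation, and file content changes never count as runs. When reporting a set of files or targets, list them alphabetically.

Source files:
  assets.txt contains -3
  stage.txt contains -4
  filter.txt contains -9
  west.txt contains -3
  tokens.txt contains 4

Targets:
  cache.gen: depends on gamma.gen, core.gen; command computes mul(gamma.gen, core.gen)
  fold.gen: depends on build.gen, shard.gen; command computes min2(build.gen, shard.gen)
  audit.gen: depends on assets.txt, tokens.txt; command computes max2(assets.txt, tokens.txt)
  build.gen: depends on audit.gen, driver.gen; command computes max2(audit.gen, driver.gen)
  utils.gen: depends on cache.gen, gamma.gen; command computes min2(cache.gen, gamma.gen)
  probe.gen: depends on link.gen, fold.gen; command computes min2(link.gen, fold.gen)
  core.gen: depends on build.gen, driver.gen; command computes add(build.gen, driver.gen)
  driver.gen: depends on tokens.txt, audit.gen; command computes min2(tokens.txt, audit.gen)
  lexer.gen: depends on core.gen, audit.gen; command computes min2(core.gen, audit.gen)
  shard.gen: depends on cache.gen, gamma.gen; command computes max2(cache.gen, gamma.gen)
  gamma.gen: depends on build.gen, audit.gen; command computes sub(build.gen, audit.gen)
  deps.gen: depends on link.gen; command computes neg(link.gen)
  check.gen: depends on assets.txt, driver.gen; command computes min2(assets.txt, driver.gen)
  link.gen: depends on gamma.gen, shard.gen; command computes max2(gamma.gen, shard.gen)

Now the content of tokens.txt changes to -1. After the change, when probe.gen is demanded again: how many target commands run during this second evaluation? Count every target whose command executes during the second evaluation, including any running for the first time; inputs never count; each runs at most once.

Target commands that run: audit.gen, build.gen, cache.gen, core.gen, driver.gen, fold.gen, gamma.gen, probe.gen — 8 in total.
Key observation: the cutoff stops propagation at shard.gen — its inputs' values are unchanged, so it reuses its cache.

First evaluation (everything demanded from the output):
  audit.gen = max2(-3, 4) = 4
  driver.gen = min2(4, 4) = 4
  build.gen = max2(4, 4) = 4
  core.gen = add(4, 4) = 8
  gamma.gen = sub(4, 4) = 0
  cache.gen = mul(0, 8) = 0
  shard.gen = max2(0, 0) = 0
  fold.gen = min2(4, 0) = 0
  link.gen = max2(0, 0) = 0
  probe.gen = min2(0, 0) = 0

Propagation after the edit:
  audit.gen: runs — tokens.txt 4->-1; result -1.
  driver.gen: runs — tokens.txt 4->-1; audit.gen 4->-1; result -1.
  build.gen: runs — audit.gen 4->-1; driver.gen 4->-1; result -1.
  core.gen: runs — build.gen 4->-1; driver.gen 4->-1; result -2.
  gamma.gen: runs — build.gen 4->-1; audit.gen 4->-1; result 0 (same value as before).
  cache.gen: runs — core.gen 8->-2; result 0 (same value as before).
  shard.gen: checked — values it read are unchanged (cache.gen unchanged, gamma.gen unchanged); reused cached 0 without running.
  fold.gen: runs — build.gen 4->-1; result -1.
  link.gen: checked — values it read are unchanged (gamma.gen unchanged, shard.gen unchanged); reused cached 0 without running.
  probe.gen: runs — fold.gen 0->-1; result -1.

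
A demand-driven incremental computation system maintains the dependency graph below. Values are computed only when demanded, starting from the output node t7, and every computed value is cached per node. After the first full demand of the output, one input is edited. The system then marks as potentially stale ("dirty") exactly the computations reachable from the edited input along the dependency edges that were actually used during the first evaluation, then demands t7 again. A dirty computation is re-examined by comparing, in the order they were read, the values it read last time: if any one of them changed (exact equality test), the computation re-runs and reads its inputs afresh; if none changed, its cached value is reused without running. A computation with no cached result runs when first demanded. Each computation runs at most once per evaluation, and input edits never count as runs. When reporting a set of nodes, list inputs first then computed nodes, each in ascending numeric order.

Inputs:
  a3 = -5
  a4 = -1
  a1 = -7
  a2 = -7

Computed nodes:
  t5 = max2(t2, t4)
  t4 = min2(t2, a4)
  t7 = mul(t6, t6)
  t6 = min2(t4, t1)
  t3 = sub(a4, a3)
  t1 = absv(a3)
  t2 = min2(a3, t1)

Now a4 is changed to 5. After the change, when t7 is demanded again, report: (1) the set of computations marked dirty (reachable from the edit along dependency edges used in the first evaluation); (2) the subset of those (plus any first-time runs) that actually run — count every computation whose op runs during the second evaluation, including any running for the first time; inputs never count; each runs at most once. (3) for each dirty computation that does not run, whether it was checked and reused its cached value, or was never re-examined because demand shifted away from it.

First evaluation (everything demanded from the output):
  t1 = absv(-5) = 5
  t2 = min2(-5, 5) = -5
  t4 = min2(-5, -1) = -5
  t6 = min2(-5, 5) = -5
  t7 = mul(-5, -5) = 25

Propagation after the edit:
  t4: runs — a4 -1->5; result -5 (same value as before).
  t6: checked — values it read are unchanged (t4 unchanged, t1 unchanged); reused cached -5 without running.
  t7: checked — values it read are unchanged (t6 unchanged, t6 unchanged); reused cached 25 without running.

Key observation: the change is absorbed at t4 — it re-runs but produces the same value, and the output's value is unchanged.

Marked dirty: t4, t6, t7.
Computations that run: t4 — 1 in total.
Checked but reused from cache: t6, t7.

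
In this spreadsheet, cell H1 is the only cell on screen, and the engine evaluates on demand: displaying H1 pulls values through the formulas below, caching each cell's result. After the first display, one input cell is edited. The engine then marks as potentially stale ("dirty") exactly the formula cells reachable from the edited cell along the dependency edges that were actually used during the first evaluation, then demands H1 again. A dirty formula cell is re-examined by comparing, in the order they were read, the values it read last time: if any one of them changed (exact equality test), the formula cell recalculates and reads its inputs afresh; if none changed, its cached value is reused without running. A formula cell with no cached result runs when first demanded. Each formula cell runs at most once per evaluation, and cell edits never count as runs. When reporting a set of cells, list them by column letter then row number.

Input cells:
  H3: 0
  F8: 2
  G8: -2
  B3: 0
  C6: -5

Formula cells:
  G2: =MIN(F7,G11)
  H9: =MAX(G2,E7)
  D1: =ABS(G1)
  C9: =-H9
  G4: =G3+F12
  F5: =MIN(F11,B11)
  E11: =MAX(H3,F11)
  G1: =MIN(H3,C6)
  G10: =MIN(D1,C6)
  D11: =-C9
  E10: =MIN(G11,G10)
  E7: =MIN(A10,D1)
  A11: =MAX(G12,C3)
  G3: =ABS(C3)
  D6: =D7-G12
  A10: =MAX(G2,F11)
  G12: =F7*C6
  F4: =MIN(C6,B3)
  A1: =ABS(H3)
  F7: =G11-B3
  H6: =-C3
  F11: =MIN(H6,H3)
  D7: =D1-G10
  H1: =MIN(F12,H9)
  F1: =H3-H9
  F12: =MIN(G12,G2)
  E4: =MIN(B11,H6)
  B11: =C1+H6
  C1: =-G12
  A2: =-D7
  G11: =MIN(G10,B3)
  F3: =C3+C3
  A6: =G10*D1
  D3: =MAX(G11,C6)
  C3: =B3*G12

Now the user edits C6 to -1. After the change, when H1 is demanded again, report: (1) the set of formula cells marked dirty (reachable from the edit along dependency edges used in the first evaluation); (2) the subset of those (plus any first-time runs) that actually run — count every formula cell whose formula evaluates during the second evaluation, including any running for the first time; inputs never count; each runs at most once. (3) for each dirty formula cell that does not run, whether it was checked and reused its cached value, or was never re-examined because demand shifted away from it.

Initial pass — values computed on the first demand:
  G1 = MIN(0, -5) = -5
  D1 = ABS(-5) = 5
  G10 = MIN(5, -5) = -5
  G11 = MIN(-5, 0) = -5
  F7 = -5 - 0 = -5
  G2 = MIN(-5, -5) = -5
  G12 = -5 * -5 = 25
  C3 = 0 * 25 = 0
  F12 = MIN(25, -5) = -5
  H6 = -(0) = 0
  F11 = MIN(0, 0) = 0
  A10 = MAX(-5, 0) = 0
  E7 = MIN(0, 5) = 0
  H9 = MAX(-5, 0) = 0
  H1 = MIN(-5, 0) = -5

Second demand — change propagation:
  G1: re-runs because C6 -5->-1; new result -1.
  D1: re-runs because G1 -5->-1; new result 1.
  G10: re-runs because D1 5->1; C6 -5->-1; new result -1.
  G11: re-runs because G10 -5->-1; new result -1.
  F7: re-runs because G11 -5->-1; new result -1.
  G2: re-runs because F7 -5->-1; G11 -5->-1; new result -1.
  G12: re-runs because F7 -5->-1; C6 -5->-1; new result 1.
  C3: re-runs because G12 25->1; new result 0 (unchanged).
  F12: re-runs because G12 25->1; G2 -5->-1; new result -1.
  H6: re-examined; everything it read last time is the same (C3 unchanged) — cache 0 kept, no run.
  F11: re-examined; everything it read last time is the same (H6 unchanged, H3 unchanged) — cache 0 kept, no run.
  A10: re-runs because G2 -5->-1; new result 0 (unchanged).
  E7: re-runs because D1 5->1; new result 0 (unchanged).
  H9: re-runs because G2 -5->-1; new result 0 (unchanged).
  H1: re-runs because F12 -5->-1; new result -1.

The important point: at H6 every value read last time is unchanged, so the dirty flag clears without a run.

Dirty set: A10, C3, D1, E7, F7, F11, F12, G1, G2, G10, G11, G12, H1, H6, H9.
Run set: A10, C3, D1, E7, F7, F12, G1, G2, G10, G11, G12, H1, H9 (13 run).
Re-examined without running (cache reused): F11, H6.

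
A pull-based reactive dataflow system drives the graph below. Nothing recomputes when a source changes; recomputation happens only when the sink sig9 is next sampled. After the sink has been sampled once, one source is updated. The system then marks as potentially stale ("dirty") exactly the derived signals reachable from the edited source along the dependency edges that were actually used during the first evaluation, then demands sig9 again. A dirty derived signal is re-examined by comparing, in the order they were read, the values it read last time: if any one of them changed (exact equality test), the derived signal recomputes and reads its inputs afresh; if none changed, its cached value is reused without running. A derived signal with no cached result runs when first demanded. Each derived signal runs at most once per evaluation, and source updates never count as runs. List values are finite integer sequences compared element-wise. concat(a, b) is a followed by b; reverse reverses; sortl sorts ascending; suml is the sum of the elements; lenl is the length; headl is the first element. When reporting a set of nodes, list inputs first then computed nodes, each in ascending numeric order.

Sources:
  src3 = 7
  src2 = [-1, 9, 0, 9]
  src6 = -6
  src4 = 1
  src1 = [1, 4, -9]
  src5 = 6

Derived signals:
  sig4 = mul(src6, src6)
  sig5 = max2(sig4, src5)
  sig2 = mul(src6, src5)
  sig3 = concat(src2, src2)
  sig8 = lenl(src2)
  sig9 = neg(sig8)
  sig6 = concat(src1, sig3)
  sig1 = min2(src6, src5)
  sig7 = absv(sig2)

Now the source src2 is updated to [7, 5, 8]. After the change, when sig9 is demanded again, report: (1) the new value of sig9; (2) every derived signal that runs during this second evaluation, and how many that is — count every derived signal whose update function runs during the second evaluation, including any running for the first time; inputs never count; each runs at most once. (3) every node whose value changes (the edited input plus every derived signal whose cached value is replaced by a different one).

New value of sig9: -3.
Derived signals that run: sig8, sig9 — 2 in total.
Values that change: src2, sig8, sig9.

First evaluation (everything demanded from the output):
  sig8 = lenl([-1, 9, 0, 9]) = 4
  sig9 = neg(4) = -4

Propagation after the edit:
  sig8: runs — src2 [-1, 9, 0, 9]->[7, 5, 8]; result 3.
  sig9: runs — sig8 4->3; result -3.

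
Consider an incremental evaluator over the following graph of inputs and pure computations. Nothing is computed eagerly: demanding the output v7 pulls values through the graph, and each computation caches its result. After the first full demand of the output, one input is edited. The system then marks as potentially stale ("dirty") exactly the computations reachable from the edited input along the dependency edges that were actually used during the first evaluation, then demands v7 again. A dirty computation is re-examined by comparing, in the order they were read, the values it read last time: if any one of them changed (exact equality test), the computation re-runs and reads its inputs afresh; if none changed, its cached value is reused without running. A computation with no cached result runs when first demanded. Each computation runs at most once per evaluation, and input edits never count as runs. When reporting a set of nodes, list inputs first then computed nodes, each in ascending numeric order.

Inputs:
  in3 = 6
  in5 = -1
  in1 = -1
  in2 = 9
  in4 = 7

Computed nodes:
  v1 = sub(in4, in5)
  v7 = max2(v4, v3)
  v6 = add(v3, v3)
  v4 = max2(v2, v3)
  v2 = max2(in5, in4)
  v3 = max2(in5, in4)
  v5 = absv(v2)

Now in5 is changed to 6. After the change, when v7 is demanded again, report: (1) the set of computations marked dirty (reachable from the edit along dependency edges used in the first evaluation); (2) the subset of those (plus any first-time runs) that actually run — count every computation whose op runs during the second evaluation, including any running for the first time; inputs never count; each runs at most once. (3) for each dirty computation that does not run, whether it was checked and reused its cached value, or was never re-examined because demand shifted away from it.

Initial pass — values computed on the first demand:
  v2 = max2(-1, 7) = 7
  v3 = max2(-1, 7) = 7
  v4 = max2(7, 7) = 7
  v7 = max2(7, 7) = 7

Second demand — change propagation:
  v2: re-runs because in5 -1->6; new result 7 (unchanged).
  v3: re-runs because in5 -1->6; new result 7 (unchanged).
  v4: re-examined; everything it read last time is the same (v2 unchanged, v3 unchanged) — cache 7 kept, no run.
  v7: re-examined; everything it read last time is the same (v4 unchanged, v3 unchanged) — cache 7 kept, no run.

The important point: at v4 every value read last time is unchanged, so the dirty flag clears without a run.

Dirty set: v2, v3, v4, v7.
Run set: v2, v3 (2 run).
Re-examined without running (cache reused): v4, v7.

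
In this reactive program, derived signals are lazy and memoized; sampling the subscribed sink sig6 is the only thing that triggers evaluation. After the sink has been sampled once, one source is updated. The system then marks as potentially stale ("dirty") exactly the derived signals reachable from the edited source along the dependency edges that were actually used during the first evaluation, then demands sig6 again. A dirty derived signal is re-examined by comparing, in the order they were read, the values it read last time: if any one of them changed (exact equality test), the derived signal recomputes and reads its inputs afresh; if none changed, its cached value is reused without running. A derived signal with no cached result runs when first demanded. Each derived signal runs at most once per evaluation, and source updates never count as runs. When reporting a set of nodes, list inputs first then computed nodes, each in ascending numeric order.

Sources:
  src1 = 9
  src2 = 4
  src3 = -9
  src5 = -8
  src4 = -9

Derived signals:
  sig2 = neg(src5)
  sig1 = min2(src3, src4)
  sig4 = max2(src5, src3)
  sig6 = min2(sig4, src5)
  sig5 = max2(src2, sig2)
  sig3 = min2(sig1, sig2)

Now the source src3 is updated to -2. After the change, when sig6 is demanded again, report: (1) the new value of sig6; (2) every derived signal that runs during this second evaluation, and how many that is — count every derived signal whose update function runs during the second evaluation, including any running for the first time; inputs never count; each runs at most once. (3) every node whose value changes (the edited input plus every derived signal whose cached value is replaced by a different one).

Demanding sig6 again yields -8.
2 derived signals run: sig4, sig6.
The nodes whose values change: src3, sig4.

First demand of the output computes:
  sig4 = max2(-8, -9) = -8
  sig6 = min2(-8, -8) = -8

After the edit, cleaning proceeds:
  sig4: a read changed (src3 -9->-2) — executes, giving -2.
  sig6: a read changed (sig4 -8->-2) — executes, giving -8 — identical to its old value.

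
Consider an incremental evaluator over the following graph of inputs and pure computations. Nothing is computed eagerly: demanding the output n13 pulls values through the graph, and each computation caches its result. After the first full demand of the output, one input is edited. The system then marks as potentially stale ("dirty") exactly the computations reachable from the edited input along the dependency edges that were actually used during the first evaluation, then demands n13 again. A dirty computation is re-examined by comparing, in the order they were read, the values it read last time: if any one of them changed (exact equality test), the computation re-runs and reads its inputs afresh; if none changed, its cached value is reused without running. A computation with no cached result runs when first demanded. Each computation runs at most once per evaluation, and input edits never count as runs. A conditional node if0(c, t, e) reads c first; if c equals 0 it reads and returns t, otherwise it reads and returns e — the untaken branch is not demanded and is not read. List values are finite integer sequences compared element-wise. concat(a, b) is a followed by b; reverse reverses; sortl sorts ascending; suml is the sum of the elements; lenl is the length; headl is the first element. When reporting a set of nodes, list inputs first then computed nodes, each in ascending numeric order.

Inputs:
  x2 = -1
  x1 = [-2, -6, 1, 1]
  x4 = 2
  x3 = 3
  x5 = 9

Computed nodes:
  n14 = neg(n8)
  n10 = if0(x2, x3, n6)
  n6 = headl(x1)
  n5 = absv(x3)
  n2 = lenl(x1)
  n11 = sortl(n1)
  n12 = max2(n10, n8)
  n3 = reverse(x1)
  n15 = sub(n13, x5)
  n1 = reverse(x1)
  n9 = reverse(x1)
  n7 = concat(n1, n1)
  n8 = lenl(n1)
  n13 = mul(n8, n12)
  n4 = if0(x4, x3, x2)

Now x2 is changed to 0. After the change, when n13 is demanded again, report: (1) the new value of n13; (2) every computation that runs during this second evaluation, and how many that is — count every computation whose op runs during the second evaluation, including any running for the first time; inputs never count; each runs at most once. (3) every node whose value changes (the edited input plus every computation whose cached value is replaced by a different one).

Initial pass — values computed on the first demand:
  n1 = reverse([-2, -6, 1, 1]) = [1, 1, -6, -2]
  n6 = headl([-2, -6, 1, 1]) = -2
  n8 = lenl([1, 1, -6, -2]) = 4
  n10 = if0(x2=-1 -> else branch n6) = -2
  n12 = max2(-2, 4) = 4
  n13 = mul(4, 4) = 16

Second demand — change propagation:
  n10: re-runs because x2 -1->0; new result 3.
  n12: re-runs because n10 -2->3; new result 4 (unchanged).
  n13: re-examined; everything it read last time is the same (n8 unchanged, n12 unchanged) — cache 16 kept, no run.

The important point: n12 recomputes to an identical value, and the output ends up unchanged.

n13 now evaluates to 16.
Run set: n10, n12 (2 run).
Changed values: x2, n10.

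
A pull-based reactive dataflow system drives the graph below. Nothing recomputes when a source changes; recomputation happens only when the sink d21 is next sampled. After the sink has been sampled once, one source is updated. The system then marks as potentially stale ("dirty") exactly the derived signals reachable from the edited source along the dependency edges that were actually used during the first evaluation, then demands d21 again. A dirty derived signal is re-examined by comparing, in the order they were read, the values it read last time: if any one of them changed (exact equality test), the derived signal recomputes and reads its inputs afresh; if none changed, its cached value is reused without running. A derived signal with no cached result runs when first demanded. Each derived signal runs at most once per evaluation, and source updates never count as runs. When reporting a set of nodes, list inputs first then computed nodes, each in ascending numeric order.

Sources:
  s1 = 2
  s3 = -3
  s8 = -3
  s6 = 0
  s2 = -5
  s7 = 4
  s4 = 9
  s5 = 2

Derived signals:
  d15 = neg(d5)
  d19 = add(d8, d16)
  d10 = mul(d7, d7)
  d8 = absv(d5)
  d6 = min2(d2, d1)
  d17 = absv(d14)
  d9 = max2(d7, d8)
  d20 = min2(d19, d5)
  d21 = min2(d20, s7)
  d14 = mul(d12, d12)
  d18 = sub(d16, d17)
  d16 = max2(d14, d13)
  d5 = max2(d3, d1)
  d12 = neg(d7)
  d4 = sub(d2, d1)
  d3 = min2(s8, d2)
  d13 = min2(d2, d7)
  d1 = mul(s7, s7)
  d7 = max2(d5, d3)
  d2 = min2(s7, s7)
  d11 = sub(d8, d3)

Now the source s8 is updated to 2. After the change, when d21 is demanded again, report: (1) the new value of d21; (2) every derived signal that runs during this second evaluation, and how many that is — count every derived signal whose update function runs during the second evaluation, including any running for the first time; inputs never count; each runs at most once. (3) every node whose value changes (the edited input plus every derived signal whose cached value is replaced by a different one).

New value of d21: 4.
Derived signals that run: d3, d5, d7 — 3 in total.
Values that change: s8, d3.
Key observation: the cutoff stops propagation at d8 — its inputs' values are unchanged, so it reuses its cache.

First evaluation (everything demanded from the output):
  d1 = mul(4, 4) = 16
  d2 = min2(4, 4) = 4
  d3 = min2(-3, 4) = -3
  d5 = max2(-3, 16) = 16
  d7 = max2(16, -3) = 16
  d8 = absv(16) = 16
  d12 = neg(16) = -16
  d13 = min2(4, 16) = 4
  d14 = mul(-16, -16) = 256
  d16 = max2(256, 4) = 256
  d19 = add(16, 256) = 272
  d20 = min2(272, 16) = 16
  d21 = min2(16, 4) = 4

Propagation after the edit:
  d3: runs — s8 -3->2; result 2.
  d5: runs — d3 -3->2; result 16 (same value as before).
  d7: runs — d3 -3->2; result 16 (same value as before).
  d8: checked — values it read are unchanged (d5 unchanged); reused cached 16 without running.
  d12: checked — values it read are unchanged (d7 unchanged); reused cached -16 without running.
  d13: checked — values it read are unchanged (d2 unchanged, d7 unchanged); reused cached 4 without running.
  d14: checked — values it read are unchanged (d12 unchanged, d12 unchanged); reused cached 256 without running.
  d16: checked — values it read are unchanged (d14 unchanged, d13 unchanged); reused cached 256 without running.
  d19: checked — values it read are unchanged (d8 unchanged, d16 unchanged); reused cached 272 without running.
  d20: checked — values it read are unchanged (d19 unchanged, d5 unchanged); reused cached 16 without running.
  d21: checked — values it read are unchanged (d20 unchanged, s7 unchanged); reused cached 4 without running.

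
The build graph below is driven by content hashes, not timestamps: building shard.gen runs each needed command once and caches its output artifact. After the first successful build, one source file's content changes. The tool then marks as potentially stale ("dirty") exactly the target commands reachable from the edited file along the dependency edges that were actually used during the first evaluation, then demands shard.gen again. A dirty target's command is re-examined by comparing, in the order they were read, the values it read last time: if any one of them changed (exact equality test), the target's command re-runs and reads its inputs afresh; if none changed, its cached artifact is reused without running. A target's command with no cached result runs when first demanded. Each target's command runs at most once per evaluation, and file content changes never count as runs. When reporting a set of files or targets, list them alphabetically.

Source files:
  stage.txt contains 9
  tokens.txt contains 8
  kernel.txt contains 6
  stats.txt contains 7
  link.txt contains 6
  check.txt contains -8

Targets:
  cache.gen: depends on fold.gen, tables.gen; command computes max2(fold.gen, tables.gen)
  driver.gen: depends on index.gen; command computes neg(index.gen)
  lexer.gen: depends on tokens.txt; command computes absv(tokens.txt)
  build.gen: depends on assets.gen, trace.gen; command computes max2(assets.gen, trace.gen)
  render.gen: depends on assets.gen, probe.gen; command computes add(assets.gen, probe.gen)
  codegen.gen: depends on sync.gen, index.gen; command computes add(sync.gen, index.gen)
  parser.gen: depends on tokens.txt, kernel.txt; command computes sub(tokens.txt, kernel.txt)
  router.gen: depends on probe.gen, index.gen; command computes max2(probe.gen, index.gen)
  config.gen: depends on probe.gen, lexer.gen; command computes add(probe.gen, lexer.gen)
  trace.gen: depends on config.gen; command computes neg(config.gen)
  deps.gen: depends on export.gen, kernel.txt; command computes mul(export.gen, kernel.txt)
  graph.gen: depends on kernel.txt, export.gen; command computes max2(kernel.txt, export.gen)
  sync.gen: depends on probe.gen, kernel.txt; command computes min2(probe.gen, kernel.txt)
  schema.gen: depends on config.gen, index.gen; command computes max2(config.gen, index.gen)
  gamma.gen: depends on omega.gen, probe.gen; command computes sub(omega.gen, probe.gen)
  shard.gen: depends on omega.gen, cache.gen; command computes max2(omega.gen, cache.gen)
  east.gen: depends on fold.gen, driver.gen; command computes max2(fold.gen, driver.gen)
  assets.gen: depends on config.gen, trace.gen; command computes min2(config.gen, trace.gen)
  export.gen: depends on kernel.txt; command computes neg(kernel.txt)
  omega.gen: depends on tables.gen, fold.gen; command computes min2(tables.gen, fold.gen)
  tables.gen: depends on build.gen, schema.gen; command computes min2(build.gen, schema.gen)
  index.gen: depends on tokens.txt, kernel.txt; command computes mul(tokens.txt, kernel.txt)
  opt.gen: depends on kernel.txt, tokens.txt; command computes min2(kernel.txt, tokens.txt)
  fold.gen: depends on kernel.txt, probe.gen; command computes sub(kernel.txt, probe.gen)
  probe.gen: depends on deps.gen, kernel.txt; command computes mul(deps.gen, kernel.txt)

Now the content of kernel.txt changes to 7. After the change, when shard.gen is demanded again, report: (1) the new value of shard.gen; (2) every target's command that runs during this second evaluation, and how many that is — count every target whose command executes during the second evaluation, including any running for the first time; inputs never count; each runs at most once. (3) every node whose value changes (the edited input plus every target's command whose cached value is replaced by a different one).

shard.gen now evaluates to 350.
Run set: assets.gen, build.gen, cache.gen, config.gen, deps.gen, export.gen, fold.gen, index.gen, omega.gen, probe.gen, schema.gen, shard.gen, tables.gen, trace.gen (14 run).
Changed values: assets.gen, build.gen, cache.gen, config.gen, deps.gen, export.gen, fold.gen, index.gen, kernel.txt, omega.gen, probe.gen, schema.gen, shard.gen, tables.gen, trace.gen.

Initial pass — values computed on the first demand:
  export.gen = neg(6) = -6
  deps.gen = mul(-6, 6) = -36
  index.gen = mul(8, 6) = 48
  lexer.gen = absv(8) = 8
  probe.gen = mul(-36, 6) = -216
  config.gen = add(-216, 8) = -208
  fold.gen = sub(6, -216) = 222
  schema.gen = max2(-208, 48) = 48
  trace.gen = neg(-208) = 208
  assets.gen = min2(-208, 208) = -208
  build.gen = max2(-208, 208) = 208
  tables.gen = min2(208, 48) = 48
  cache.gen = max2(222, 48) = 222
  omega.gen = min2(48, 222) = 48
  shard.gen = max2(48, 222) = 222

Second demand — change propagation:
  export.gen: re-runs because kernel.txt 6->7; new result -7.
  deps.gen: re-runs because export.gen -6->-7; kernel.txt 6->7; new result -49.
  index.gen: re-runs because kernel.txt 6->7; new result 56.
  probe.gen: re-runs because deps.gen -36->-49; kernel.txt 6->7; new result -343.
  config.gen: re-runs because probe.gen -216->-343; new result -335.
  fold.gen: re-runs because kernel.txt 6->7; probe.gen -216->-343; new result 350.
  schema.gen: re-runs because config.gen -208->-335; index.gen 48->56; new result 56.
  trace.gen: re-runs because config.gen -208->-335; new result 335.
  assets.gen: re-runs because config.gen -208->-335; trace.gen 208->335; new result -335.
  build.gen: re-runs because assets.gen -208->-335; trace.gen 208->335; new result 335.
  tables.gen: re-runs because build.gen 208->335; schema.gen 48->56; new result 56.
  cache.gen: re-runs because fold.gen 222->350; tables.gen 48->56; new result 350.
  omega.gen: re-runs because tables.gen 48->56; fold.gen 222->350; new result 56.
  shard.gen: re-runs because omega.gen 48->56; cache.gen 222->350; new result 350.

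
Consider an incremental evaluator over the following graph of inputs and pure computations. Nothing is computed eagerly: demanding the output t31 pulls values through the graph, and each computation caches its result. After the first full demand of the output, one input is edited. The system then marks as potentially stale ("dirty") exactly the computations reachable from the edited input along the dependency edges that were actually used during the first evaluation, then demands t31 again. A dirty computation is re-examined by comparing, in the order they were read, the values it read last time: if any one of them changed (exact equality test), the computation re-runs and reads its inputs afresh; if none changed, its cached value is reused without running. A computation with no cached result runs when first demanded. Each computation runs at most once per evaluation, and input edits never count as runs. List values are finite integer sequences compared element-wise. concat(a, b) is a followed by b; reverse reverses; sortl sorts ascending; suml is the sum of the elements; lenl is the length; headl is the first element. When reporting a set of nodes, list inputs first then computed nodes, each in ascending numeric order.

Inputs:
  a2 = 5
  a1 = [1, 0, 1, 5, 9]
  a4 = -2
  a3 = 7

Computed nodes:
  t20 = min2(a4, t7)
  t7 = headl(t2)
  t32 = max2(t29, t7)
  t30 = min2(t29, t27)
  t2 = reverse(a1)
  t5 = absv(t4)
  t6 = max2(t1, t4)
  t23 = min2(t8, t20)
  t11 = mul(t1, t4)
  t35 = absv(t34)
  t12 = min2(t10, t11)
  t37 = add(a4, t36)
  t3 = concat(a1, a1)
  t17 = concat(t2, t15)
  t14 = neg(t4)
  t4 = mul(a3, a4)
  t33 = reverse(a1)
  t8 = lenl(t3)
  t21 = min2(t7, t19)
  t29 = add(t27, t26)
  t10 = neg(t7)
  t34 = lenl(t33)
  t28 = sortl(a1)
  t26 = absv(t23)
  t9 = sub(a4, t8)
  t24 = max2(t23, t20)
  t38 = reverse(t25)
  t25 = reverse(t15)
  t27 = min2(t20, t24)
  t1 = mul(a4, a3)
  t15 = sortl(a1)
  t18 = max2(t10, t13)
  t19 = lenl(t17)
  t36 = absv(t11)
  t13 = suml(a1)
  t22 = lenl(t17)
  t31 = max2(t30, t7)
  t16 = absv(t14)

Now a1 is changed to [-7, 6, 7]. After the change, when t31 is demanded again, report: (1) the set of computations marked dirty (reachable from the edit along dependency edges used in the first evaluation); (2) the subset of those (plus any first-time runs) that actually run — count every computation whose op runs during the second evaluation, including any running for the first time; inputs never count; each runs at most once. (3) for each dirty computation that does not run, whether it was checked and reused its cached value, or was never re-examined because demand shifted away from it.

Dirty set: t2, t3, t7, t8, t20, t23, t24, t26, t27, t29, t30, t31.
Run set: t2, t3, t7, t8, t20, t23, t31 (7 run).
Re-examined without running (cache reused): t24, t26, t27, t29, t30.
The important point: at t24 every value read last time is unchanged, so the dirty flag clears without a run.

Initial pass — values computed on the first demand:
  t2 = reverse([1, 0, 1, 5, 9]) = [9, 5, 1, 0, 1]
  t3 = concat([1, 0, 1, 5, 9], [1, 0, 1, 5, 9]) = [1, 0, 1, 5, 9, 1, 0, 1, 5, 9]
  t7 = headl([9, 5, 1, 0, 1]) = 9
  t8 = lenl([1, 0, 1, 5, 9, 1, 0, 1, 5, 9]) = 10
  t20 = min2(-2, 9) = -2
  t23 = min2(10, -2) = -2
  t24 = max2(-2, -2) = -2
  t26 = absv(-2) = 2
  t27 = min2(-2, -2) = -2
  t29 = add(-2, 2) = 0
  t30 = min2(0, -2) = -2
  t31 = max2(-2, 9) = 9

Second demand — change propagation:
  t2: re-runs because a1 [1, 0, 1, 5, 9]->[-7, 6, 7]; new result [7, 6, -7].
  t3: re-runs because a1 [1, 0, 1, 5, 9]->[-7, 6, 7]; a1 [1, 0, 1, 5, 9]->[-7, 6, 7]; new result [-7, 6, 7, -7, 6, 7].
  t7: re-runs because t2 [9, 5, 1, 0, 1]->[7, 6, -7]; new result 7.
  t8: re-runs because t3 [1, 0, 1, 5, 9, 1, 0, 1, 5, 9]->[-7, 6, 7, -7, 6, 7]; new result 6.
  t20: re-runs because t7 9->7; new result -2 (unchanged).
  t23: re-runs because t8 10->6; new result -2 (unchanged).
  t24: re-examined; everything it read last time is the same (t23 unchanged, t20 unchanged) — cache -2 kept, no run.
  t26: re-examined; everything it read last time is the same (t23 unchanged) — cache 2 kept, no run.
  t27: re-examined; everything it read last time is the same (t20 unchanged, t24 unchanged) — cache -2 kept, no run.
  t29: re-examined; everything it read last time is the same (t27 unchanged, t26 unchanged) — cache 0 kept, no run.
  t30: re-examined; everything it read last time is the same (t29 unchanged, t27 unchanged) — cache -2 kept, no run.
  t31: re-runs because t7 9->7; new result 7.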